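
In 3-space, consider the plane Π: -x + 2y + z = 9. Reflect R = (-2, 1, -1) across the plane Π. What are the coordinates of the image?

λ = (n·R − d)/|n|² = (3 − 9)/6 = -1.
Reflection = R − 2λn = (-2, 1, -1) − (-2)·(-1, 2, 1) = (-4, 5, 1).

(-4, 5, 1)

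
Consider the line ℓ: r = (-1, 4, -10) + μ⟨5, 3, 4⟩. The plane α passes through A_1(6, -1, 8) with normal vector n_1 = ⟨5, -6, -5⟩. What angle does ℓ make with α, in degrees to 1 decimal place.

α: n_1·r = n_1·A_1 gives 5x - 6y - 5z = -4.
sin θ = |n·v| / (|n||v|) = |-13| / (√86 · √50) = 0.19825.
θ ≈ 11.4°.

11.4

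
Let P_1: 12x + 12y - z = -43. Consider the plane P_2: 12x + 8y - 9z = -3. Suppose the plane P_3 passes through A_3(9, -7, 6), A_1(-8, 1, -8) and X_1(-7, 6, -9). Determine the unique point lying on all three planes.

A_3A_1 = (-17, 8, -14), A_3X_1 = (-16, 13, -15); a normal to P_3 is A_3A_1 × A_3X_1 = (62, -31, -93).
Using A_3: P_3 has equation 62x - 31y - 93z = 217.
Solving the 3×3 linear system 12x + 12y - z = -43, 12x + 8y - 9z = -3, 62x - 31y - 93z = 217 (e.g. by elimination or Cramer's rule, determinant = -4712) gives (-4, 0, -5).

(-4, 0, -5)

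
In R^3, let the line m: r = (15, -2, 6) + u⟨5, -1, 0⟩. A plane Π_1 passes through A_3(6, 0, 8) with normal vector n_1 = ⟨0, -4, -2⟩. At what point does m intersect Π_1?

(0, 1, 6)

Π_1: n_1·r = n_1·A_3 gives -4y - 2z = -16.
Substitute r = (15, -2, 6) + t(5, -1, 0) into the plane: -4 + 4t = -16, so t = -3.
Intersection: (15, -2, 6) + (-3)·(5, -1, 0) = (0, 1, 6).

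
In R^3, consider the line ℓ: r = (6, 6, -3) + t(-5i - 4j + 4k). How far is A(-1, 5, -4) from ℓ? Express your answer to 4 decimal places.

5.4322

Taking (6, 6, -3) on ℓ with direction v = (-5, -4, 4): w = A − (6, 6, -3) = (-7, -1, -1), and w × v = (-8, 33, 23).
Distance = |w × v| / |v| = √1682 / √57 ≈ 5.4322.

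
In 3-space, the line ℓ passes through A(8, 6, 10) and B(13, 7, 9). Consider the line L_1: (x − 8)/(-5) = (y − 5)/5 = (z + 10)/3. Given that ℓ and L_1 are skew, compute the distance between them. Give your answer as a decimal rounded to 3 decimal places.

A direction vector for ℓ is B − A = (5, 1, -1).
L_1 has direction (-5, 5, 3) through (8, 5, -10).
Common perpendicular direction n = (5, 1, -1) × (-5, 5, 3) = (8, -10, 30).
With w = (8, 5, -10) − (8, 6, 10) = (0, -1, -20), w · n = -590.
Distance = |w · n| / |n| = |-590| / √1064 ≈ 18.088.

18.088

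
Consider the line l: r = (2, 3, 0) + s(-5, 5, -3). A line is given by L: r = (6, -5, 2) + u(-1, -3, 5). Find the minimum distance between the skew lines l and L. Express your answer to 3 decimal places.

Common perpendicular direction n = (-5, 5, -3) × (-1, -3, 5) = (16, 28, 20).
With w = (6, -5, 2) − (2, 3, 0) = (4, -8, 2), w · n = -120.
Distance = |w · n| / |n| = |-120| / √1440 ≈ 3.162.

3.162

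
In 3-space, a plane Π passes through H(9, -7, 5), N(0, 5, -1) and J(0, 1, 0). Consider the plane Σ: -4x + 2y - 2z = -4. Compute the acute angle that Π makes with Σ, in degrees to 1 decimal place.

HN = (-9, 12, -6), HJ = (-9, 8, -5); a normal to Π is HN × HJ = (-12, 9, 36).
Using H: Π has equation -12x + 9y + 36z = 9.
cos θ = |n₁·n₂| / (|n₁||n₂|) = |-6| / (√1521 · √24).
θ = arccos(0.03140) ≈ 88.2°.

88.2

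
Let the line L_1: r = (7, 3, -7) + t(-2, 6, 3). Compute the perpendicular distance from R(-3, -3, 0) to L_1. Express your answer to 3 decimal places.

13.583

Taking (7, 3, -7) on L_1 with direction v = (-2, 6, 3): w = R − (7, 3, -7) = (-10, -6, 7), and w × v = (-60, 16, -72).
Distance = |w × v| / |v| = √9040 / √49 ≈ 13.583.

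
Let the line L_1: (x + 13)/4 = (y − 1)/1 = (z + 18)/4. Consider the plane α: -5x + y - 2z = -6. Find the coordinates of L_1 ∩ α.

(3, 5, -2)

L_1 has direction (4, 1, 4) through (-13, 1, -18).
Substitute r = (-13, 1, -18) + t(4, 1, 4) into the plane: 102 + (-27)t = -6, so t = 4.
Intersection: (-13, 1, -18) + 4·(4, 1, 4) = (3, 5, -2).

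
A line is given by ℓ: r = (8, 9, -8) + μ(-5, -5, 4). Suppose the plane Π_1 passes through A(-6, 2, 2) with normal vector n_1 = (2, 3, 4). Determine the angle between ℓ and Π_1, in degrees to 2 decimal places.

11.87

Π_1: n_1·r = n_1·A gives 2x + 3y + 4z = 2.
sin θ = |n·v| / (|n||v|) = |-9| / (√29 · √66) = 0.20572.
θ ≈ 11.87°.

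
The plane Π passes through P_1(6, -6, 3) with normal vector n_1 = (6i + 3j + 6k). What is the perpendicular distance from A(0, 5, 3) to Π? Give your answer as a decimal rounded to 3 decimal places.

0.333

Π: n_1·r = n_1·P_1 gives 6x + 3y + 6z = 36.
n·A − d = (6)·(0) + (3)·(5) + (6)·(3) − 36 = -3; |n| = √81.
Distance = |-3| / √81 = 3/√81 ≈ 0.333.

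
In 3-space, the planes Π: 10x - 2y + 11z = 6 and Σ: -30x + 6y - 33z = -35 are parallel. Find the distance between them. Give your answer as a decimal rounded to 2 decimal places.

0.38

Rescale Σ by 1/(-3): 10x - 2y + 11z = 35/3. Then distance = |6 − (35/3)| / √225 ≈ 0.38.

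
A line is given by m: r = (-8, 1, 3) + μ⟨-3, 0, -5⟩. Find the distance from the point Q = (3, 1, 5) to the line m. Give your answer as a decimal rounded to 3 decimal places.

Taking (-8, 1, 3) on m with direction v = (-3, 0, -5): w = Q − (-8, 1, 3) = (11, 0, 2), and w × v = (0, 49, 0).
Distance = |w × v| / |v| = √2401 / √34 ≈ 8.403.

8.403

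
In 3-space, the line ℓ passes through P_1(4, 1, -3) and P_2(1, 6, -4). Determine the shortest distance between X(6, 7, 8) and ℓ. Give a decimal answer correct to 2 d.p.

A direction vector for ℓ is P_2 − P_1 = (-3, 5, -1).
Taking (4, 1, -3) on ℓ with direction v = (-3, 5, -1): w = X − (4, 1, -3) = (2, 6, 11), and w × v = (-61, -31, 28).
Distance = |w × v| / |v| = √5466 / √35 ≈ 12.50.

12.50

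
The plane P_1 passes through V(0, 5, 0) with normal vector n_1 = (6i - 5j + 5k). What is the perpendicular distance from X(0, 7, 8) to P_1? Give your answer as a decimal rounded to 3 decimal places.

P_1: n_1·r = n_1·V gives 6x - 5y + 5z = -25.
n·X − d = (6)·(0) + (-5)·(7) + (5)·(8) − (-25) = 30; |n| = √86.
Distance = |30| / √86 = 30/√86 ≈ 3.235.

3.235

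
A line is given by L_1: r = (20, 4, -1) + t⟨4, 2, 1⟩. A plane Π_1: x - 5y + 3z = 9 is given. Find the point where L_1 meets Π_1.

(4, -4, -5)

Substitute r = (20, 4, -1) + t(4, 2, 1) into the plane: -3 + (-3)t = 9, so t = -4.
Intersection: (20, 4, -1) + (-4)·(4, 2, 1) = (4, -4, -5).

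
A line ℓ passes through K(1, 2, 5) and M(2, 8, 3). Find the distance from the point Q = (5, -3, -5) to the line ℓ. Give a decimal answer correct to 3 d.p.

A direction vector for ℓ is M − K = (1, 6, -2).
Taking (1, 2, 5) on ℓ with direction v = (1, 6, -2): w = Q − (1, 2, 5) = (4, -5, -10), and w × v = (70, -2, 29).
Distance = |w × v| / |v| = √5745 / √41 ≈ 11.837.

11.837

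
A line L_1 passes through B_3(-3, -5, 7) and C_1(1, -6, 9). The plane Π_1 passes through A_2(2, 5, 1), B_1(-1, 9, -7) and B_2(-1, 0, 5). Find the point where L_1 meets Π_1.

(-7, -4, 5)

A direction vector for L_1 is C_1 − B_3 = (4, -1, 2).
A_2B_1 = (-3, 4, -8), A_2B_2 = (-3, -5, 4); a normal to Π_1 is A_2B_1 × A_2B_2 = (-24, 36, 27).
Using A_2: Π_1 has equation -24x + 36y + 27z = 159.
Substitute r = (-3, -5, 7) + t(4, -1, 2) into the plane: 81 + (-78)t = 159, so t = -1.
Intersection: (-3, -5, 7) + (-1)·(4, -1, 2) = (-7, -4, 5).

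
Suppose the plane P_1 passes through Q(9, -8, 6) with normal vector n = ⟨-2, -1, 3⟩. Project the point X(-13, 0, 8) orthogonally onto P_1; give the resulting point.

P_1: n·r = n·Q gives -2x - y + 3z = 8.
Foot = X − λn with λ = (n·X − d)/|n|² = (50 − 8)/14 = 3.
Foot = (-13, 0, 8) − 3·(-2, -1, 3) = (-7, 3, -1).

(-7, 3, -1)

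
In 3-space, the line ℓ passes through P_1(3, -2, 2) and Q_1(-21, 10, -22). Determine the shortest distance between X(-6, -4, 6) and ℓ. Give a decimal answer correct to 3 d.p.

A direction vector for ℓ is Q_1 − P_1 = (-24, 12, -24).
Taking (3, -2, 2) on ℓ with direction v = (-24, 12, -24): w = X − (3, -2, 2) = (-9, -2, 4), and w × v = (0, -312, -156).
Distance = |w × v| / |v| = √121680 / √1296 ≈ 9.690.

9.690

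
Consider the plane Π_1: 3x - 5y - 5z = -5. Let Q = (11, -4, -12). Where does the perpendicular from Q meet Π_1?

Foot = Q − λn with λ = (n·Q − d)/|n|² = (113 − (-5))/59 = 2.
Foot = (11, -4, -12) − 2·(3, -5, -5) = (5, 6, -2).

(5, 6, -2)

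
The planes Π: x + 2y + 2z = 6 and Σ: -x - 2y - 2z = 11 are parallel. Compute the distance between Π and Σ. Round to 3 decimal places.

5.667

Rescale Σ by 1/(-1): x + 2y + 2z = -11. Then distance = |6 − (-11)| / √9 ≈ 5.667.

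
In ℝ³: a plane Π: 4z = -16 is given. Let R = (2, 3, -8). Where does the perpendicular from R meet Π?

Foot = R − λn with λ = (n·R − d)/|n|² = (-32 − (-16))/16 = -1.
Foot = (2, 3, -8) − (-1)·(0, 0, 4) = (2, 3, -4).

(2, 3, -4)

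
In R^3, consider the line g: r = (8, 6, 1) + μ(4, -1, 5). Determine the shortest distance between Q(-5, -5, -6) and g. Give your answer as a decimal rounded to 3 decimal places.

Taking (8, 6, 1) on g with direction v = (4, -1, 5): w = Q − (8, 6, 1) = (-13, -11, -7), and w × v = (-62, 37, 57).
Distance = |w × v| / |v| = √8462 / √42 ≈ 14.194.

14.194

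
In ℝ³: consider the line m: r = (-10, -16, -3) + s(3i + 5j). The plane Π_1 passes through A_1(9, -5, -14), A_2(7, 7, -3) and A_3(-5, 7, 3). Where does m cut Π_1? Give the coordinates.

(2, 4, -3)

A_1A_2 = (-2, 12, 11), A_1A_3 = (-14, 12, 17); a normal to Π_1 is A_1A_2 × A_1A_3 = (72, -120, 144).
Using A_1: Π_1 has equation 72x - 120y + 144z = -768.
Substitute r = (-10, -16, -3) + t(3, 5, 0) into the plane: 768 + (-384)t = -768, so t = 4.
Intersection: (-10, -16, -3) + 4·(3, 5, 0) = (2, 4, -3).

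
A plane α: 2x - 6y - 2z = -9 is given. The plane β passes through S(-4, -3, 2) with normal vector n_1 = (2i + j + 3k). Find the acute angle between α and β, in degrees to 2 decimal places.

71.20

β: n_1·r = n_1·S gives 2x + y + 3z = -5.
cos θ = |n₁·n₂| / (|n₁||n₂|) = |-8| / (√44 · √14).
θ = arccos(0.32233) ≈ 71.20°.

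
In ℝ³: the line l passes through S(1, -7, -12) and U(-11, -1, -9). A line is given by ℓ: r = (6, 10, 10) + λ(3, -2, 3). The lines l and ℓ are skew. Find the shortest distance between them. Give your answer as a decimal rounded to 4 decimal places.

19.8046

A direction vector for l is U − S = (-12, 6, 3).
Common perpendicular direction n = (-12, 6, 3) × (3, -2, 3) = (24, 45, 6).
With w = (6, 10, 10) − (1, -7, -12) = (5, 17, 22), w · n = 1017.
Distance = |w · n| / |n| = |1017| / √2637 ≈ 19.8046.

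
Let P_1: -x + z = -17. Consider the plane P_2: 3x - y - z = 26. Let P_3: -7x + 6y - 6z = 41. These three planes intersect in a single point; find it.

Solving the 3×3 linear system -x + z = -17, 3x - y - z = 26, -7x + 6y - 6z = 41 (e.g. by elimination or Cramer's rule, determinant = -1) gives (7, 5, -10).

(7, 5, -10)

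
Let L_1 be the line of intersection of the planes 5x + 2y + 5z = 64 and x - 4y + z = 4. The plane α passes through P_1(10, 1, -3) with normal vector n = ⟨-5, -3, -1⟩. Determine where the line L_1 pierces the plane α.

(8, 2, 4)

Direction of L_1: (5, 2, 5) × (1, -4, 1) = (22, 0, -22).
A point on L_1: solving the two plane equations with x = 9 gives (9, 2, 3).
α: n·r = n·P_1 gives -5x - 3y - z = -50.
Substitute r = (9, 2, 3) + t(22, 0, -22) into the plane: -54 + (-88)t = -50, so t = -1/22.
Intersection: (9, 2, 3) + (-1/22)·(22, 0, -22) = (8, 2, 4).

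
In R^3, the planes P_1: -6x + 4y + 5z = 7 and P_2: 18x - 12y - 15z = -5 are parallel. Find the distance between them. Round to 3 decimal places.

0.608

Rescale P_2 by 1/(-3): -6x + 4y + 5z = 5/3. Then distance = |7 − (5/3)| / √77 ≈ 0.608.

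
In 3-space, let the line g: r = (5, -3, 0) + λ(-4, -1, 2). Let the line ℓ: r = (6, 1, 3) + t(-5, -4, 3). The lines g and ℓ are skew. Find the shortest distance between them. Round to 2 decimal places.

Common perpendicular direction n = (-4, -1, 2) × (-5, -4, 3) = (5, 2, 11).
With w = (6, 1, 3) − (5, -3, 0) = (1, 4, 3), w · n = 46.
Distance = |w · n| / |n| = |46| / √150 ≈ 3.76.

3.76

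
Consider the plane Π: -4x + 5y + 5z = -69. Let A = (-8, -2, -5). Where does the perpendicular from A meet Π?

(-4, -7, -10)

Foot = A − λn with λ = (n·A − d)/|n|² = (-3 − (-69))/66 = 1.
Foot = (-8, -2, -5) − 1·(-4, 5, 5) = (-4, -7, -10).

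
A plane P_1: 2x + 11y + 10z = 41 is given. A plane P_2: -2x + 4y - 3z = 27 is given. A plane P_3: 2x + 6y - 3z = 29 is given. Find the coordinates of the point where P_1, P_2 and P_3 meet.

Solving the 3×3 linear system 2x + 11y + 10z = 41, -2x + 4y - 3z = 27, 2x + 6y - 3z = 29 (e.g. by elimination or Cramer's rule, determinant = -320) gives (-2, 5, -1).

(-2, 5, -1)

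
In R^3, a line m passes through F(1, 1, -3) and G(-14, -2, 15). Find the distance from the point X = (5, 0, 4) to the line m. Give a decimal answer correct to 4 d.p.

7.5807

A direction vector for m is G − F = (-15, -3, 18).
Taking (1, 1, -3) on m with direction v = (-15, -3, 18): w = X − (1, 1, -3) = (4, -1, 7), and w × v = (3, -177, -27).
Distance = |w × v| / |v| = √32067 / √558 ≈ 7.5807.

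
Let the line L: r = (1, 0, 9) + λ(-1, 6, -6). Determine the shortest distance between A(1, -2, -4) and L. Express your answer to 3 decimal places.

Taking (1, 0, 9) on L with direction v = (-1, 6, -6): w = A − (1, 0, 9) = (0, -2, -13), and w × v = (90, 13, -2).
Distance = |w × v| / |v| = √8273 / √73 ≈ 10.646.

10.646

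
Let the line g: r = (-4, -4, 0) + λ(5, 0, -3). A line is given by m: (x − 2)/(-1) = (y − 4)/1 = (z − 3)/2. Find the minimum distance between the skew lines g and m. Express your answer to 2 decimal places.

2.52

m has direction (-1, 1, 2) through (2, 4, 3).
Common perpendicular direction n = (5, 0, -3) × (-1, 1, 2) = (3, -7, 5).
With w = (2, 4, 3) − (-4, -4, 0) = (6, 8, 3), w · n = -23.
Distance = |w · n| / |n| = |-23| / √83 ≈ 2.52.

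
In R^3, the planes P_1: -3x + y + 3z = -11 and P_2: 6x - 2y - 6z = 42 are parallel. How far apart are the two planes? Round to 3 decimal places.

2.294

Rescale P_2 by 1/(-2): -3x + y + 3z = -21. Then distance = |-11 − (-21)| / √19 ≈ 2.294.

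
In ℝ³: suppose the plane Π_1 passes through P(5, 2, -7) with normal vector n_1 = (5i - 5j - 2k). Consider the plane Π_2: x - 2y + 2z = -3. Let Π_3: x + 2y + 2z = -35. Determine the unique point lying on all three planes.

Π_1: n_1·r = n_1·P gives 5x - 5y - 2z = 29.
Solving the 3×3 linear system 5x - 5y - 2z = 29, x - 2y + 2z = -3, x + 2y + 2z = -35 (e.g. by elimination or Cramer's rule, determinant = -48) gives (-5, -8, -7).

(-5, -8, -7)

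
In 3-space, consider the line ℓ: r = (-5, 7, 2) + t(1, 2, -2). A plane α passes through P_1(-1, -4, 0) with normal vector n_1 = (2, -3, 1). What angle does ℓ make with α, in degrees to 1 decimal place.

α: n_1·r = n_1·P_1 gives 2x - 3y + z = 10.
sin θ = |n·v| / (|n||v|) = |-6| / (√14 · √9) = 0.53452.
θ ≈ 32.3°.

32.3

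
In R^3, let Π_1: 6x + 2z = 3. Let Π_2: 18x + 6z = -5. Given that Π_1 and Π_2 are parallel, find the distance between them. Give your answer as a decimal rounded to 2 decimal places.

0.74

Rescale Π_2 by 1/3: 6x + 2z = -5/3. Then distance = |3 − (-5/3)| / √40 ≈ 0.74.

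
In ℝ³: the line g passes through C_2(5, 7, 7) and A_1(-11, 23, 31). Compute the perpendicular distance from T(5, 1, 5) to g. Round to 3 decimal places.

4.576

A direction vector for g is A_1 − C_2 = (-16, 16, 24).
Taking (5, 7, 7) on g with direction v = (-16, 16, 24): w = T − (5, 7, 7) = (0, -6, -2), and w × v = (-112, 32, -96).
Distance = |w × v| / |v| = √22784 / √1088 ≈ 4.576.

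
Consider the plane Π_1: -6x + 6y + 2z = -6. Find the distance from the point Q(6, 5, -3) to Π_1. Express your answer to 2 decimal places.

n·Q − d = (-6)·(6) + (6)·(5) + (2)·(-3) − (-6) = -6; |n| = √76.
Distance = |-6| / √76 = 6/√76 ≈ 0.69.

0.69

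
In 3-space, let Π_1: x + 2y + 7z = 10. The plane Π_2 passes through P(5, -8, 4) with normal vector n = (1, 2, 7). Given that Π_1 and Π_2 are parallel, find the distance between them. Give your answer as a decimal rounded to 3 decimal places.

0.953

Π_2: n·r = n·P gives x + 2y + 7z = 17.
Same normal n = (1, 2, 7) with |n| = √54; distance = |10 − 17| / |n| = 7/√54 ≈ 0.953.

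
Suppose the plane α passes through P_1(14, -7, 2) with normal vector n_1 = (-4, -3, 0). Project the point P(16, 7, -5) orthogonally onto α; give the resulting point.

(8, 1, -5)

α: n_1·r = n_1·P_1 gives -4x - 3y = -35.
Foot = P − λn with λ = (n·P − d)/|n|² = (-85 − (-35))/25 = -2.
Foot = (16, 7, -5) − (-2)·(-4, -3, 0) = (8, 1, -5).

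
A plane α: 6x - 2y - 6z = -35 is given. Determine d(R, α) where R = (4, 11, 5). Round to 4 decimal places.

0.8030

n·R − d = (6)·(4) + (-2)·(11) + (-6)·(5) − (-35) = 7; |n| = √76.
Distance = |7| / √76 = 7/√76 ≈ 0.8030.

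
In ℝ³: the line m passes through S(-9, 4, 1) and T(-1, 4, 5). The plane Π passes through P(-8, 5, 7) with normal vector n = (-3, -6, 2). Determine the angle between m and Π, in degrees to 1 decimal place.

A direction vector for m is T − S = (8, 0, 4).
Π: n·r = n·P gives -3x - 6y + 2z = 8.
sin θ = |n·v| / (|n||v|) = |-16| / (√49 · √80) = 0.25555.
θ ≈ 14.8°.

14.8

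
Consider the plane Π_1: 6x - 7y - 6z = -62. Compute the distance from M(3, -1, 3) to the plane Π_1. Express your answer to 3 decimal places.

n·M − d = (6)·(3) + (-7)·(-1) + (-6)·(3) − (-62) = 69; |n| = √121.
Distance = |69| / √121 = 69/√121 ≈ 6.273.

6.273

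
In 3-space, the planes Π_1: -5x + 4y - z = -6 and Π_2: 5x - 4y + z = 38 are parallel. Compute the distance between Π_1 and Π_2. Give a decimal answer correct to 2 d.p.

4.94

Rescale Π_2 by 1/(-1): -5x + 4y - z = -38. Then distance = |-6 − (-38)| / √42 ≈ 4.94.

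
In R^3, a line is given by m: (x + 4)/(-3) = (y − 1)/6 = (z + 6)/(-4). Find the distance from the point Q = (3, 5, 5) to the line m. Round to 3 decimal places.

m has direction (-3, 6, -4) through (-4, 1, -6).
Taking (-4, 1, -6) on m with direction v = (-3, 6, -4): w = Q − (-4, 1, -6) = (7, 4, 11), and w × v = (-82, -5, 54).
Distance = |w × v| / |v| = √9665 / √61 ≈ 12.587.

12.587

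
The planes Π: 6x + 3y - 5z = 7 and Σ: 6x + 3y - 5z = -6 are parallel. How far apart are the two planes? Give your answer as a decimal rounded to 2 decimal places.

Same normal n = (6, 3, -5) with |n| = √70; distance = |7 − (-6)| / |n| = 13/√70 ≈ 1.55.

1.55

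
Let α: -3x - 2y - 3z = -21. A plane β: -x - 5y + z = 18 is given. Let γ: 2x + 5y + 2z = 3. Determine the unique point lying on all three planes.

(3, -3, 6)

Solving the 3×3 linear system -3x - 2y - 3z = -21, -x - 5y + z = 18, 2x + 5y + 2z = 3 (e.g. by elimination or Cramer's rule, determinant = 22) gives (3, -3, 6).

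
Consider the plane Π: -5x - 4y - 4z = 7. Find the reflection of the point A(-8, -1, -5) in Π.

λ = (n·A − d)/|n|² = (64 − 7)/57 = 1.
Reflection = A − 2λn = (-8, -1, -5) − 2·(-5, -4, -4) = (2, 7, 3).

(2, 7, 3)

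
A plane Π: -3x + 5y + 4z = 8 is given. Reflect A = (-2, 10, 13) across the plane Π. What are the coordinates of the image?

(10, -10, -3)

λ = (n·A − d)/|n|² = (108 − 8)/50 = 2.
Reflection = A − 2λn = (-2, 10, 13) − 4·(-3, 5, 4) = (10, -10, -3).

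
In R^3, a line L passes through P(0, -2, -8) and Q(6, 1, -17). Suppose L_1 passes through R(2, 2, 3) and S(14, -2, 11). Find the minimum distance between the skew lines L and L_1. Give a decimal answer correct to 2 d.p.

7.81

A direction vector for L is Q − P = (6, 3, -9).
A direction vector for L_1 is S − R = (12, -4, 8).
Common perpendicular direction n = (6, 3, -9) × (12, -4, 8) = (-12, -156, -60).
With w = (2, 2, 3) − (0, -2, -8) = (2, 4, 11), w · n = -1308.
Distance = |w · n| / |n| = |-1308| / √28080 ≈ 7.81.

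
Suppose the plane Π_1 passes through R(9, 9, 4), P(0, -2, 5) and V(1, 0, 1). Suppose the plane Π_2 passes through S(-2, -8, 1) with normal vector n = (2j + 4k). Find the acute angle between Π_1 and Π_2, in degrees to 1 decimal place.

RP = (-9, -11, 1), RV = (-8, -9, -3); a normal to Π_1 is RP × RV = (42, -35, -7).
Using R: Π_1 has equation 42x - 35y - 7z = 35.
Π_2: n·r = n·S gives 2y + 4z = -12.
cos θ = |n₁·n₂| / (|n₁||n₂|) = |-98| / (√3038 · √20).
θ = arccos(0.39757) ≈ 66.6°.

66.6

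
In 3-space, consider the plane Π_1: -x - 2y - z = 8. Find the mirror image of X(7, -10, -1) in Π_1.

(9, -6, 1)

λ = (n·X − d)/|n|² = (14 − 8)/6 = 1.
Reflection = X − 2λn = (7, -10, -1) − 2·(-1, -2, -1) = (9, -6, 1).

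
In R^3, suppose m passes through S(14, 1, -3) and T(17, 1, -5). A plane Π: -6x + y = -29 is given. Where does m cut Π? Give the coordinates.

(5, 1, 3)

A direction vector for m is T − S = (3, 0, -2).
Substitute r = (14, 1, -3) + t(3, 0, -2) into the plane: -83 + (-18)t = -29, so t = -3.
Intersection: (14, 1, -3) + (-3)·(3, 0, -2) = (5, 1, 3).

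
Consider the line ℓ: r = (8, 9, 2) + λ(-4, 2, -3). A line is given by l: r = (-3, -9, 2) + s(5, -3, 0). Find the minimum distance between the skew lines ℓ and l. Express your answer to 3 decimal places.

Common perpendicular direction n = (-4, 2, -3) × (5, -3, 0) = (-9, -15, 2).
With w = (-3, -9, 2) − (8, 9, 2) = (-11, -18, 0), w · n = 369.
Distance = |w · n| / |n| = |369| / √310 ≈ 20.958.

20.958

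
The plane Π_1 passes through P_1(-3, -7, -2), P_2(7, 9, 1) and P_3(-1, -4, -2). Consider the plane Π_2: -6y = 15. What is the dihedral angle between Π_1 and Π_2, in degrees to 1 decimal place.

P_1P_2 = (10, 16, 3), P_1P_3 = (2, 3, 0); a normal to Π_1 is P_1P_2 × P_1P_3 = (-9, 6, -2).
Using P_1: Π_1 has equation -9x + 6y - 2z = -11.
cos θ = |n₁·n₂| / (|n₁||n₂|) = |-36| / (√121 · √36).
θ = arccos(0.54545) ≈ 56.9°.

56.9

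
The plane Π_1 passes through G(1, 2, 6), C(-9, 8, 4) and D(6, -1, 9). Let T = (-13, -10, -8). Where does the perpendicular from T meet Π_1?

GC = (-10, 6, -2), GD = (5, -3, 3); a normal to Π_1 is GC × GD = (12, 20, 0).
Using G: Π_1 has equation 12x + 20y = 52.
Foot = T − λn with λ = (n·T − d)/|n|² = (-356 − 52)/544 = -3/4.
Foot = (-13, -10, -8) − (-3/4)·(12, 20, 0) = (-4, 5, -8).

(-4, 5, -8)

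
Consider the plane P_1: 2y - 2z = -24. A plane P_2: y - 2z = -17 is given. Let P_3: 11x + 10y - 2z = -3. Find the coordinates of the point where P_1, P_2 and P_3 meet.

Solving the 3×3 linear system 2y - 2z = -24, y - 2z = -17, 11x + 10y - 2z = -3 (e.g. by elimination or Cramer's rule, determinant = -22) gives (7, -7, 5).

(7, -7, 5)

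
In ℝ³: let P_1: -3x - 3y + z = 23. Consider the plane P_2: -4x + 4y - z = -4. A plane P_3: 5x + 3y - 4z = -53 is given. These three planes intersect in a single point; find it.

(-3, -2, 8)

Solving the 3×3 linear system -3x - 3y + z = 23, -4x + 4y - z = -4, 5x + 3y - 4z = -53 (e.g. by elimination or Cramer's rule, determinant = 70) gives (-3, -2, 8).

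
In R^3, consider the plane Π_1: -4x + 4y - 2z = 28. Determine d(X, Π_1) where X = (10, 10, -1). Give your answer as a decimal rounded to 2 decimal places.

4.33

n·X − d = (-4)·(10) + (4)·(10) + (-2)·(-1) − 28 = -26; |n| = √36.
Distance = |-26| / √36 = 26/√36 ≈ 4.33.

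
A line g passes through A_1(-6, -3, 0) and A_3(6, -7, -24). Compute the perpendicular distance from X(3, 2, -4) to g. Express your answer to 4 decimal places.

8.7178

A direction vector for g is A_3 − A_1 = (12, -4, -24).
Taking (-6, -3, 0) on g with direction v = (12, -4, -24): w = X − (-6, -3, 0) = (9, 5, -4), and w × v = (-136, 168, -96).
Distance = |w × v| / |v| = √55936 / √736 ≈ 8.7178.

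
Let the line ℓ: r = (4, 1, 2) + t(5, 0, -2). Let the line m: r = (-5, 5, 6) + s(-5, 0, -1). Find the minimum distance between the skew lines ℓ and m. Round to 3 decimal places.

4.000

Common perpendicular direction n = (5, 0, -2) × (-5, 0, -1) = (0, 15, 0).
With w = (-5, 5, 6) − (4, 1, 2) = (-9, 4, 4), w · n = 60.
Distance = |w · n| / |n| = |60| / √225 ≈ 4.000.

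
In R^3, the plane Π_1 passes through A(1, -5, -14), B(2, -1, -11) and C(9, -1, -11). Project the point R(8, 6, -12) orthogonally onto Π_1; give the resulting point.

(8, 3, -8)

AB = (1, 4, 3), AC = (8, 4, 3); a normal to Π_1 is AB × AC = (0, 21, -28).
Using A: Π_1 has equation 21y - 28z = 287.
Foot = R − λn with λ = (n·R − d)/|n|² = (462 − 287)/1225 = 1/7.
Foot = (8, 6, -12) − (1/7)·(0, 21, -28) = (8, 3, -8).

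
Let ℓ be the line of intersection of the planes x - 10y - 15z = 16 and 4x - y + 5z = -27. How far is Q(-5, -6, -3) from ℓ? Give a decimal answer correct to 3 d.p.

Direction of ℓ: (1, -10, -15) × (4, -1, 5) = (-65, -65, 39).
A point on ℓ: solving the two plane equations with x = -4 gives (-4, 1, -2).
Taking (-4, 1, -2) on ℓ with direction v = (-65, -65, 39): w = Q − (-4, 1, -2) = (-1, -7, -1), and w × v = (-338, 104, -390).
Distance = |w × v| / |v| = √277160 / √9971 ≈ 5.272.

5.272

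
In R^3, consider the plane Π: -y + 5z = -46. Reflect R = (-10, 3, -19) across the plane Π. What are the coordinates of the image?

(-10, -1, 1)

λ = (n·R − d)/|n|² = (-98 − (-46))/26 = -2.
Reflection = R − 2λn = (-10, 3, -19) − (-4)·(0, -1, 5) = (-10, -1, 1).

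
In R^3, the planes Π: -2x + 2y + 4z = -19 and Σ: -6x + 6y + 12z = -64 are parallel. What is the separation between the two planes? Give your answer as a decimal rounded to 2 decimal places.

Rescale Σ by 1/3: -2x + 2y + 4z = -64/3. Then distance = |-19 − (-64/3)| / √24 ≈ 0.48.

0.48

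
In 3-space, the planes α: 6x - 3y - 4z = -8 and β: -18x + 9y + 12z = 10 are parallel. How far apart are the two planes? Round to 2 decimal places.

0.60

Rescale β by 1/(-3): 6x - 3y - 4z = -10/3. Then distance = |-8 − (-10/3)| / √61 ≈ 0.60.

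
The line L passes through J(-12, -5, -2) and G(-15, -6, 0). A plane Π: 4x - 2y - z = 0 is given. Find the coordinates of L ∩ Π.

(-3, -2, -8)

A direction vector for L is G − J = (-3, -1, 2).
Substitute r = (-12, -5, -2) + t(-3, -1, 2) into the plane: -36 + (-12)t = 0, so t = -3.
Intersection: (-12, -5, -2) + (-3)·(-3, -1, 2) = (-3, -2, -8).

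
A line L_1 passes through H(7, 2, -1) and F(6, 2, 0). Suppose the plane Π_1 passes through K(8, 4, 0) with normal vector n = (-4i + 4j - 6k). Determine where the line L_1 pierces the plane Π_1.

A direction vector for L_1 is F − H = (-1, 0, 1).
Π_1: n·r = n·K gives -4x + 4y - 6z = -16.
Substitute r = (7, 2, -1) + t(-1, 0, 1) into the plane: -14 + (-2)t = -16, so t = 1.
Intersection: (7, 2, -1) + 1·(-1, 0, 1) = (6, 2, 0).

(6, 2, 0)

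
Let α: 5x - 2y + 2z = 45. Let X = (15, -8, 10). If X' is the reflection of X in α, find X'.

(-5, 0, 2)

λ = (n·X − d)/|n|² = (111 − 45)/33 = 2.
Reflection = X − 2λn = (15, -8, 10) − 4·(5, -2, 2) = (-5, 0, 2).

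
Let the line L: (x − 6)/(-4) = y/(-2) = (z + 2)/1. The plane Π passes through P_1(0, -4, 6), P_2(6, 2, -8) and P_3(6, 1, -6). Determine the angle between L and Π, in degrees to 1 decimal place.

L has direction (-4, -2, 1) through (6, 0, -2).
P_1P_2 = (6, 6, -14), P_1P_3 = (6, 5, -12); a normal to Π is P_1P_2 × P_1P_3 = (-2, -12, -6).
Using P_1: Π has equation -2x - 12y - 6z = 12.
sin θ = |n·v| / (|n||v|) = |26| / (√184 · √21) = 0.41827.
θ ≈ 24.7°.

24.7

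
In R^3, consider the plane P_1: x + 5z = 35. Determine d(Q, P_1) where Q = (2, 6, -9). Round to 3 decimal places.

15.297

n·Q − d = (1)·(2) + (0)·(6) + (5)·(-9) − 35 = -78; |n| = √26.
Distance = |-78| / √26 = 78/√26 ≈ 15.297.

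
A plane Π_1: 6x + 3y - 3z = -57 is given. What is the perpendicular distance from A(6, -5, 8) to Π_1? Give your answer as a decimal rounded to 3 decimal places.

n·A − d = (6)·(6) + (3)·(-5) + (-3)·(8) − (-57) = 54; |n| = √54.
Distance = |54| / √54 = 54/√54 ≈ 7.348.

7.348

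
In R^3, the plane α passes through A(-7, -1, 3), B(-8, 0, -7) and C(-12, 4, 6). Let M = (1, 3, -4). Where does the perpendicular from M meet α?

AB = (-1, 1, -10), AC = (-5, 5, 3); a normal to α is AB × AC = (53, 53, 0).
Using A: α has equation 53x + 53y = -424.
Foot = M − λn with λ = (n·M − d)/|n|² = (212 − (-424))/5618 = 6/53.
Foot = (1, 3, -4) − (6/53)·(53, 53, 0) = (-5, -3, -4).

(-5, -3, -4)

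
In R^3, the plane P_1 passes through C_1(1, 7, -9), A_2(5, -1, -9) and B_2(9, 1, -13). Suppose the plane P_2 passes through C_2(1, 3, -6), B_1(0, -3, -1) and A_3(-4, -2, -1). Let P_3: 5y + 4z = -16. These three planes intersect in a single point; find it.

(-6, -4, 1)

C_1A_2 = (4, -8, 0), C_1B_2 = (8, -6, -4); a normal to P_1 is C_1A_2 × C_1B_2 = (32, 16, 40).
Using C_1: P_1 has equation 32x + 16y + 40z = -216.
C_2B_1 = (-1, -6, 5), C_2A_3 = (-5, -5, 5); a normal to P_2 is C_2B_1 × C_2A_3 = (-5, -20, -25).
Using C_2: P_2 has equation -5x - 20y - 25z = 85.
Solving the 3×3 linear system 32x + 16y + 40z = -216, -5x - 20y - 25z = 85, 5y + 4z = -16 (e.g. by elimination or Cramer's rule, determinant = 760) gives (-6, -4, 1).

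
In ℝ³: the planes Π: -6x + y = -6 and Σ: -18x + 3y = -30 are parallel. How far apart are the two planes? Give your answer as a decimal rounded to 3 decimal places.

0.658

Rescale Σ by 1/3: -6x + y = -10. Then distance = |-6 − (-10)| / √37 ≈ 0.658.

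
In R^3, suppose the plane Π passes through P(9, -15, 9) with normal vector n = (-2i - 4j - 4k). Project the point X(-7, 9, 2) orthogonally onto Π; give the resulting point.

(-9, 5, -2)

Π: n·r = n·P gives -2x - 4y - 4z = 6.
Foot = X − λn with λ = (n·X − d)/|n|² = (-30 − 6)/36 = -1.
Foot = (-7, 9, 2) − (-1)·(-2, -4, -4) = (-9, 5, -2).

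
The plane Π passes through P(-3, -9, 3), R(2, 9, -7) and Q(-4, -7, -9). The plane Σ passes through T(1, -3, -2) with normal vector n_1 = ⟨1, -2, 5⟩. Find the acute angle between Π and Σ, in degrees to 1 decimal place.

PR = (5, 18, -10), PQ = (-1, 2, -12); a normal to Π is PR × PQ = (-196, 70, 28).
Using P: Π has equation -196x + 70y + 28z = 42.
Σ: n_1·r = n_1·T gives x - 2y + 5z = -3.
cos θ = |n₁·n₂| / (|n₁||n₂|) = |-196| / (√44100 · √30).
θ = arccos(0.17040) ≈ 80.2°.

80.2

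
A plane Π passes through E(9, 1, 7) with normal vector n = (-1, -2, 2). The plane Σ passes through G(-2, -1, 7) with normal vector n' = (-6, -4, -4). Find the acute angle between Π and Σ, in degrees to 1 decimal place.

Π: n·r = n·E gives -x - 2y + 2z = 3.
Σ: n'·r = n'·G gives -6x - 4y - 4z = -12.
cos θ = |n₁·n₂| / (|n₁||n₂|) = |6| / (√9 · √68).
θ = arccos(0.24254) ≈ 76.0°.

76.0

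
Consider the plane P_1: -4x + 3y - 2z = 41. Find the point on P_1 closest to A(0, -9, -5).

(-8, -3, -9)

Foot = A − λn with λ = (n·A − d)/|n|² = (-17 − 41)/29 = -2.
Foot = (0, -9, -5) − (-2)·(-4, 3, -2) = (-8, -3, -9).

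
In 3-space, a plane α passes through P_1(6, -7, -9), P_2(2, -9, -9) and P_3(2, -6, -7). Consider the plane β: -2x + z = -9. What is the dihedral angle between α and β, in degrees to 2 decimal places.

P_1P_2 = (-4, -2, 0), P_1P_3 = (-4, 1, 2); a normal to α is P_1P_2 × P_1P_3 = (-4, 8, -12).
Using P_1: α has equation -4x + 8y - 12z = 28.
cos θ = |n₁·n₂| / (|n₁||n₂|) = |-4| / (√224 · √5).
θ = arccos(0.11952) ≈ 83.14°.

83.14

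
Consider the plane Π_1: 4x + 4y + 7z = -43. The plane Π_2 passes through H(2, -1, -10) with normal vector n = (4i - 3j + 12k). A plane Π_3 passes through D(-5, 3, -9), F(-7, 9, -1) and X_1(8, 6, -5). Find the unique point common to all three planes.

Π_2: n·r = n·H gives 4x - 3y + 12z = -109.
DF = (-2, 6, 8), DX_1 = (13, 3, 4); a normal to Π_3 is DF × DX_1 = (0, 112, -84).
Using D: Π_3 has equation 112y - 84z = 1092.
Solving the 3×3 linear system 4x + 4y + 7z = -43, 4x - 3y + 12z = -109, 112y - 84z = 1092 (e.g. by elimination or Cramer's rule, determinant = 112) gives (2, 3, -9).

(2, 3, -9)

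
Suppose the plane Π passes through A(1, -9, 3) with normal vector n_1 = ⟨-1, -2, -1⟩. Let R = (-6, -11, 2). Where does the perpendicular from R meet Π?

Π: n_1·r = n_1·A gives -x - 2y - z = 14.
Foot = R − λn with λ = (n·R − d)/|n|² = (26 − 14)/6 = 2.
Foot = (-6, -11, 2) − 2·(-1, -2, -1) = (-4, -7, 4).

(-4, -7, 4)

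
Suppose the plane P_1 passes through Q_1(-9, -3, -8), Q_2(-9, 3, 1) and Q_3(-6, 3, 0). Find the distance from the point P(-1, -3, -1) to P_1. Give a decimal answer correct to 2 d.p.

Q_1Q_2 = (0, 6, 9), Q_1Q_3 = (3, 6, 8); a normal to P_1 is Q_1Q_2 × Q_1Q_3 = (-6, 27, -18).
Using Q_1: P_1 has equation -6x + 27y - 18z = 117.
n·P − d = (-6)·(-1) + (27)·(-3) + (-18)·(-1) − 117 = -174; |n| = √1089.
Distance = |-174| / √1089 = 174/√1089 ≈ 5.27.

5.27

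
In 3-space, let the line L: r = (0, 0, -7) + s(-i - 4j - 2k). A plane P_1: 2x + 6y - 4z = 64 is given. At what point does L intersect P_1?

Substitute r = (0, 0, -7) + t(-1, -4, -2) into the plane: 28 + (-18)t = 64, so t = -2.
Intersection: (0, 0, -7) + (-2)·(-1, -4, -2) = (2, 8, -3).

(2, 8, -3)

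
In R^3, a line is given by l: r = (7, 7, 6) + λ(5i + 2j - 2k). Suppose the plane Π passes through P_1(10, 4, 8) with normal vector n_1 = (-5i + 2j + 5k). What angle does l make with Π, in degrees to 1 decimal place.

47.3

Π: n_1·r = n_1·P_1 gives -5x + 2y + 5z = -2.
sin θ = |n·v| / (|n||v|) = |-31| / (√54 · √33) = 0.73436.
θ ≈ 47.3°.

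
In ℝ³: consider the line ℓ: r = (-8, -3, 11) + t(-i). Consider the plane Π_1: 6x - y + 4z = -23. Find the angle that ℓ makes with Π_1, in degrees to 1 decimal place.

sin θ = |n·v| / (|n||v|) = |-6| / (√53 · √1) = 0.82416.
θ ≈ 55.5°.

55.5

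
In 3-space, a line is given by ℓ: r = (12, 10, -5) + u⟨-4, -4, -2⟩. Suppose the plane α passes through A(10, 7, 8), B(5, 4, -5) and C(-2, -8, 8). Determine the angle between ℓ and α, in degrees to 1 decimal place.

AB = (-5, -3, -13), AC = (-12, -15, 0); a normal to α is AB × AC = (-195, 156, 39).
Using A: α has equation -195x + 156y + 39z = -546.
sin θ = |n·v| / (|n||v|) = |78| / (√63882 · √36) = 0.05143.
θ ≈ 2.9°.

2.9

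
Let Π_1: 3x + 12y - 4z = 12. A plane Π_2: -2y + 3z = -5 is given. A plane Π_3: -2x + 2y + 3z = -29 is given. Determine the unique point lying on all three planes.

(8, -2, -3)

Solving the 3×3 linear system 3x + 12y - 4z = 12, -2y + 3z = -5, -2x + 2y + 3z = -29 (e.g. by elimination or Cramer's rule, determinant = -92) gives (8, -2, -3).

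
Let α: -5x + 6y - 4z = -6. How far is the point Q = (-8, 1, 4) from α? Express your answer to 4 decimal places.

n·Q − d = (-5)·(-8) + (6)·(1) + (-4)·(4) − (-6) = 36; |n| = √77.
Distance = |36| / √77 = 36/√77 ≈ 4.1026.

4.1026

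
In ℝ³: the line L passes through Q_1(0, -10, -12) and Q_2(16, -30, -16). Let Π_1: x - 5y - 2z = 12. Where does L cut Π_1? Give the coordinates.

(-8, 0, -10)

A direction vector for L is Q_2 − Q_1 = (16, -20, -4).
Substitute r = (0, -10, -12) + t(16, -20, -4) into the plane: 74 + 124t = 12, so t = -1/2.
Intersection: (0, -10, -12) + (-1/2)·(16, -20, -4) = (-8, 0, -10).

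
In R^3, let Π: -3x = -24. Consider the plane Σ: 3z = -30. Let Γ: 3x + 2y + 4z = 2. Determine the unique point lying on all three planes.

(8, 9, -10)

Solving the 3×3 linear system -3x = -24, 3z = -30, 3x + 2y + 4z = 2 (e.g. by elimination or Cramer's rule, determinant = 18) gives (8, 9, -10).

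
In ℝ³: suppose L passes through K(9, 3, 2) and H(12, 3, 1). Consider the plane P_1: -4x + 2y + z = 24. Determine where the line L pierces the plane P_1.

A direction vector for L is H − K = (3, 0, -1).
Substitute r = (9, 3, 2) + t(3, 0, -1) into the plane: -28 + (-13)t = 24, so t = -4.
Intersection: (9, 3, 2) + (-4)·(3, 0, -1) = (-3, 3, 6).

(-3, 3, 6)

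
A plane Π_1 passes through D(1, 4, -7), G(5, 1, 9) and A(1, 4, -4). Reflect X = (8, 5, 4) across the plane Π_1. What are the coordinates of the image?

(2, -3, 4)

DG = (4, -3, 16), DA = (0, 0, 3); a normal to Π_1 is DG × DA = (-9, -12, 0).
Using D: Π_1 has equation -9x - 12y = -57.
λ = (n·X − d)/|n|² = (-132 − (-57))/225 = -1/3.
Reflection = X − 2λn = (8, 5, 4) − (-2/3)·(-9, -12, 0) = (2, -3, 4).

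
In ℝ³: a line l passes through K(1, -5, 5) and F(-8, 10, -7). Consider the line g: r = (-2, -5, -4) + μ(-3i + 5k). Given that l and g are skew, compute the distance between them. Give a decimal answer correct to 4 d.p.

A direction vector for l is F − K = (-9, 15, -12).
Common perpendicular direction n = (-9, 15, -12) × (-3, 0, 5) = (75, 81, 45).
With w = (-2, -5, -4) − (1, -5, 5) = (-3, 0, -9), w · n = -630.
Distance = |w · n| / |n| = |-630| / √14211 ≈ 5.2848.

5.2848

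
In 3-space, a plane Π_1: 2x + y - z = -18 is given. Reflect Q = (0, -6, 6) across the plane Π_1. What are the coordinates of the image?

(-4, -8, 8)

λ = (n·Q − d)/|n|² = (-12 − (-18))/6 = 1.
Reflection = Q − 2λn = (0, -6, 6) − 2·(2, 1, -1) = (-4, -8, 8).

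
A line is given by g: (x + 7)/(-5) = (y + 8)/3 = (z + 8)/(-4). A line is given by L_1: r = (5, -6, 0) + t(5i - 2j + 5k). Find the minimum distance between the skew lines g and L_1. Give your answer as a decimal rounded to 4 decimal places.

g has direction (-5, 3, -4) through (-7, -8, -8).
Common perpendicular direction n = (-5, 3, -4) × (5, -2, 5) = (7, 5, -5).
With w = (5, -6, 0) − (-7, -8, -8) = (12, 2, 8), w · n = 54.
Distance = |w · n| / |n| = |54| / √99 ≈ 5.4272.

5.4272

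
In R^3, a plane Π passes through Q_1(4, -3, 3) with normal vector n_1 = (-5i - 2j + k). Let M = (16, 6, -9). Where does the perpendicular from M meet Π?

(1, 0, -6)

Π: n_1·r = n_1·Q_1 gives -5x - 2y + z = -11.
Foot = M − λn with λ = (n·M − d)/|n|² = (-101 − (-11))/30 = -3.
Foot = (16, 6, -9) − (-3)·(-5, -2, 1) = (1, 0, -6).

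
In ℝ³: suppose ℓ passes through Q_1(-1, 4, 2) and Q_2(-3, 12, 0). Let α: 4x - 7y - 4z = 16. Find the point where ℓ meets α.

(1, -4, 4)

A direction vector for ℓ is Q_2 − Q_1 = (-2, 8, -2).
Substitute r = (-1, 4, 2) + t(-2, 8, -2) into the plane: -40 + (-56)t = 16, so t = -1.
Intersection: (-1, 4, 2) + (-1)·(-2, 8, -2) = (1, -4, 4).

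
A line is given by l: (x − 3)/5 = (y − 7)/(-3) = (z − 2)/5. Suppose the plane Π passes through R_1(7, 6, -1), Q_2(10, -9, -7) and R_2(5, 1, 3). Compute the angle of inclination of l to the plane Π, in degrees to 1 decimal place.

l has direction (5, -3, 5) through (3, 7, 2).
R_1Q_2 = (3, -15, -6), R_1R_2 = (-2, -5, 4); a normal to Π is R_1Q_2 × R_1R_2 = (-90, 0, -45).
Using R_1: Π has equation -90x - 45z = -585.
sin θ = |n·v| / (|n||v|) = |-675| / (√10125 · √59) = 0.87333.
θ ≈ 60.8°.

60.8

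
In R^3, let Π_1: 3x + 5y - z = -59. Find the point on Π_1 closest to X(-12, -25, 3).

Foot = X − λn with λ = (n·X − d)/|n|² = (-164 − (-59))/35 = -3.
Foot = (-12, -25, 3) − (-3)·(3, 5, -1) = (-3, -10, 0).

(-3, -10, 0)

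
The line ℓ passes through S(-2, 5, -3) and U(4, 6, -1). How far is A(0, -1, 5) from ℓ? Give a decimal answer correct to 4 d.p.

9.6018

A direction vector for ℓ is U − S = (6, 1, 2).
Taking (-2, 5, -3) on ℓ with direction v = (6, 1, 2): w = A − (-2, 5, -3) = (2, -6, 8), and w × v = (-20, 44, 38).
Distance = |w × v| / |v| = √3780 / √41 ≈ 9.6018.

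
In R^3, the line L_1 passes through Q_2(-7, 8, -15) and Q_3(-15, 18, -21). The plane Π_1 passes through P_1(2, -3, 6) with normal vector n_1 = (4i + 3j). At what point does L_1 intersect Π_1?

(5, -7, -6)

A direction vector for L_1 is Q_3 − Q_2 = (-8, 10, -6).
Π_1: n_1·r = n_1·P_1 gives 4x + 3y = -1.
Substitute r = (-7, 8, -15) + t(-8, 10, -6) into the plane: -4 + (-2)t = -1, so t = -3/2.
Intersection: (-7, 8, -15) + (-3/2)·(-8, 10, -6) = (5, -7, -6).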